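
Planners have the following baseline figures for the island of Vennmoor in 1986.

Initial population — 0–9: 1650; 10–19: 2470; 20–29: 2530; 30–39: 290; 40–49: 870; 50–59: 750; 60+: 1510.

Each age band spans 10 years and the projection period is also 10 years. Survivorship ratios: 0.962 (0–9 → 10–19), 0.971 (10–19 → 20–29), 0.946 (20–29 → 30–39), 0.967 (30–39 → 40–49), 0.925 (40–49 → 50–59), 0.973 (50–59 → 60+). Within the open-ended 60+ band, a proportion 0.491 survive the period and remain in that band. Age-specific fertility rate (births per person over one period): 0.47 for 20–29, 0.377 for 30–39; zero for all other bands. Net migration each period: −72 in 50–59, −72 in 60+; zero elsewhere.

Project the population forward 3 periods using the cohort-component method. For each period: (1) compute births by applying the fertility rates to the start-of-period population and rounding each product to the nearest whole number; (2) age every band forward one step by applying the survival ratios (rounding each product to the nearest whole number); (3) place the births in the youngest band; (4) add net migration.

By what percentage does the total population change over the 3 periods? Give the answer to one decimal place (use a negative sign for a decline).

11.5

After projecting period 1:
Births: 2530 × 0.47 = 1189  |  290 × 0.377 = 109 → 1298
10–19: 1650 × 0.962 = 1587
20–29: 2470 × 0.971 = 2398
30–39: 2530 × 0.946 = 2393
40–49: 290 × 0.967 = 280
50–59: 870 × 0.925 = 805
60+: 750 × 0.973 + 1510 × 0.491 = 730 + 741 = 1471
Net migration: 50–59 − 72 → 733; 60+ − 72 → 1399
Population now: 0–9=1298, 10–19=1587, 20–29=2398, 30–39=2393, 40–49=280, 50–59=733, 60+=1399
After projecting period 2:
Births: 2398 × 0.47 = 1127  |  2393 × 0.377 = 902 → 2029
10–19: 1298 × 0.962 = 1249
20–29: 1587 × 0.971 = 1541
30–39: 2398 × 0.946 = 2269
40–49: 2393 × 0.967 = 2314
50–59: 280 × 0.925 = 259
60+: 733 × 0.973 + 1399 × 0.491 = 713 + 687 = 1400
Net migration: 50–59 − 72 → 187; 60+ − 72 → 1328
Population now: 0–9=2029, 10–19=1249, 20–29=1541, 30–39=2269, 40–49=2314, 50–59=187, 60+=1328
After projecting period 3:
Births: 1541 × 0.47 = 724  |  2269 × 0.377 = 855 → 1579
10–19: 2029 × 0.962 = 1952
20–29: 1249 × 0.971 = 1213
30–39: 1541 × 0.946 = 1458
40–49: 2269 × 0.967 = 2194
50–59: 2314 × 0.925 = 2140
60+: 187 × 0.973 + 1328 × 0.491 = 182 + 652 = 834
Net migration: 50–59 − 72 → 2068; 60+ − 72 → 762
Population now: 0–9=1579, 10–19=1952, 20–29=1213, 30–39=1458, 40–49=2194, 50–59=2068, 60+=762
Total: 10070 → 11226; change = 1156; percentage change = 11.5%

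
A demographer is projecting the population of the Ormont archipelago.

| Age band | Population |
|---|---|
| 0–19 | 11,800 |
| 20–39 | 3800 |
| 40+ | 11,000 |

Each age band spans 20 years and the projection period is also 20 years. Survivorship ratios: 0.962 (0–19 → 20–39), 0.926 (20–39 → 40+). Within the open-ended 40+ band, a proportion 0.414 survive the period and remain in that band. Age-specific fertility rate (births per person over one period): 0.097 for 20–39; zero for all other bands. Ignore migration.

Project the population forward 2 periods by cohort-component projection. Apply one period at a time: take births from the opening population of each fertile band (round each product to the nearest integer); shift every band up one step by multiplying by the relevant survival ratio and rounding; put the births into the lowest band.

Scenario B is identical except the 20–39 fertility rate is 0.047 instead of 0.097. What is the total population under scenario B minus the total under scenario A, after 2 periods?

Numbering the bands 1..3 from youngest to oldest:
Period 1:
Births: 3800 * 0.097 = 369
Band 2: 11800 * 0.962 = 11352
Band 3: 3800 * 0.926 + 11000 * 0.414 = 3519 + 4554 = 8073
Giving 369 / 11352 / 8073.
Period 2:
Births: 11352 * 0.097 = 1101
Band 2: 369 * 0.962 = 355
Band 3: 11352 * 0.926 + 8073 * 0.414 = 10512 + 3342 = 13854
Giving 1101 / 355 / 13854.
Scenario A total after 2 periods: 15310
Scenario B projection —
Period 1:
Births: 3800 * 0.047 = 179
Band 2: 11800 * 0.962 = 11352
Band 3: 3800 * 0.926 + 11000 * 0.414 = 3519 + 4554 = 8073
Giving 179 / 11352 / 8073.
Period 2:
Births: 11352 * 0.047 = 534
Band 2: 179 * 0.962 = 172
Band 3: 11352 * 0.926 + 8073 * 0.414 = 10512 + 3342 = 13854
Giving 534 / 172 / 13854.
Scenario B total after 2 periods: 14560
Difference B − A = 14560 − 15310 = -750

-750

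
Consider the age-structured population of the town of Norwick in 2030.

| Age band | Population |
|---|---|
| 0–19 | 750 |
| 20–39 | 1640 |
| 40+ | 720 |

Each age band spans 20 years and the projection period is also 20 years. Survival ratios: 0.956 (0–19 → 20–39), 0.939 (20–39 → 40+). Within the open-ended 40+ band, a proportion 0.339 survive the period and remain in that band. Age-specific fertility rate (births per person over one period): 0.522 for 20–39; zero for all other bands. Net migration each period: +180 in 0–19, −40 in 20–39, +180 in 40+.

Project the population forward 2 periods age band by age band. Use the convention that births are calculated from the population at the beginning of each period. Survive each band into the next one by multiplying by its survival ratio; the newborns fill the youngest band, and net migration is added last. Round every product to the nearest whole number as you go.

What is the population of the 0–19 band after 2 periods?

533

[period 1]
Births: 1640 × 0.522 = 856
20–39: 750 × 0.956 = 717
40+: 1640 × 0.939 + 720 × 0.339 = 1540 + 244 = 1784
Net migration: 0–19 + 180 → 1036; 20–39 − 40 → 677; 40+ + 180 → 1964
Population now: 0–19=1036, 20–39=677, 40+=1964
[period 2]
Births: 677 × 0.522 = 353
20–39: 1036 × 0.956 = 990
40+: 677 × 0.939 + 1964 × 0.339 = 636 + 666 = 1302
Net migration: 0–19 + 180 → 533; 20–39 − 40 → 950; 40+ + 180 → 1482
Population now: 0–19=533, 20–39=950, 40+=1482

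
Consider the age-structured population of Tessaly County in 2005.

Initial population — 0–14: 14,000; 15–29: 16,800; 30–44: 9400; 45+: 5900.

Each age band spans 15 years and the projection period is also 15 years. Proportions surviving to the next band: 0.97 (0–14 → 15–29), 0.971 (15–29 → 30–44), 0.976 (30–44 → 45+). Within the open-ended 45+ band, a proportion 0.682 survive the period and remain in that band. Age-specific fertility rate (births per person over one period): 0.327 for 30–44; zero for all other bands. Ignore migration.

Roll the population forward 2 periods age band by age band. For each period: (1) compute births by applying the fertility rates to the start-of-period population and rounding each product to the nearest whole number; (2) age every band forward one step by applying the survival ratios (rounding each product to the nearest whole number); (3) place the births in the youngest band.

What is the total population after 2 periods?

(Groups numbered youngest = 1 to oldest = 4.)
— Period 1 —
Births: 9400 × 0.327 = 3074
Group 2: 14000 × 0.97 = 13580
Group 3: 16800 × 0.971 = 16313
Group 4: 9400 × 0.976 + 5900 × 0.682 = 9174 + 4024 = 13198
→ [3074, 13580, 16313, 13198]
— Period 2 —
Births: 16313 × 0.327 = 5334
Group 2: 3074 × 0.97 = 2982
Group 3: 13580 × 0.971 = 13186
Group 4: 16313 × 0.976 + 13198 × 0.682 = 15921 + 9001 = 24922
→ [5334, 2982, 13186, 24922]
Total after period 2: 5334 + 2982 + 13186 + 24922 = 46424

46424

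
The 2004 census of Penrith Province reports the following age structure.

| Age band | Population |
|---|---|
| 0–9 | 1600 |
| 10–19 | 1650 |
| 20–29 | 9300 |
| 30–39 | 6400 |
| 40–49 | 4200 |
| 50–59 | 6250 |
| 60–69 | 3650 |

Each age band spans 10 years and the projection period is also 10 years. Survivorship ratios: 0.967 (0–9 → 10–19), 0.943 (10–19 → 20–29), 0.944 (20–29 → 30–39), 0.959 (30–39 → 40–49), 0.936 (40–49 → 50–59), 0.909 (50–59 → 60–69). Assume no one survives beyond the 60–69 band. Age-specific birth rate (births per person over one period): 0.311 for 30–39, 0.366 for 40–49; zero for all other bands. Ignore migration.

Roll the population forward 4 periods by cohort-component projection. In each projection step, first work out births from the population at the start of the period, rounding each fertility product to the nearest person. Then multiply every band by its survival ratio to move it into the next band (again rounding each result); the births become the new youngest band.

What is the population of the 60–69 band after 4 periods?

Call the groups 1 to 7, youngest first.
[period 1]
Births: 6400 × 0.311 = 1990 ; 4200 × 0.366 = 1537 → total 3527
Group 2: 1600 × 0.967 = 1547
Group 3: 1650 × 0.943 = 1556
Group 4: 9300 × 0.944 = 8779
Group 5: 6400 × 0.959 = 6138
Group 6: 4200 × 0.936 = 3931
Group 7: 6250 × 0.909 = 5681
→ [3527, 1547, 1556, 8779, 6138, 3931, 5681]
[period 2]
Births: 8779 × 0.311 = 2730 ; 6138 × 0.366 = 2247 → total 4977
Group 2: 3527 × 0.967 = 3411
Group 3: 1547 × 0.943 = 1459
Group 4: 1556 × 0.944 = 1469
Group 5: 8779 × 0.959 = 8419
Group 6: 6138 × 0.936 = 5745
Group 7: 3931 × 0.909 = 3573
→ [4977, 3411, 1459, 1469, 8419, 5745, 3573]
[period 3]
Births: 1469 × 0.311 = 457 ; 8419 × 0.366 = 3081 → total 3538
Group 2: 4977 × 0.967 = 4813
Group 3: 3411 × 0.943 = 3217
Group 4: 1459 × 0.944 = 1377
Group 5: 1469 × 0.959 = 1409
Group 6: 8419 × 0.936 = 7880
Group 7: 5745 × 0.909 = 5222
→ [3538, 4813, 3217, 1377, 1409, 7880, 5222]
[period 4]
Births: 1377 × 0.311 = 428 ; 1409 × 0.366 = 516 → total 944
Group 2: 3538 × 0.967 = 3421
Group 3: 4813 × 0.943 = 4539
Group 4: 3217 × 0.944 = 3037
Group 5: 1377 × 0.959 = 1321
Group 6: 1409 × 0.936 = 1319
Group 7: 7880 × 0.909 = 7163
→ [944, 3421, 4539, 3037, 1321, 1319, 7163]

7163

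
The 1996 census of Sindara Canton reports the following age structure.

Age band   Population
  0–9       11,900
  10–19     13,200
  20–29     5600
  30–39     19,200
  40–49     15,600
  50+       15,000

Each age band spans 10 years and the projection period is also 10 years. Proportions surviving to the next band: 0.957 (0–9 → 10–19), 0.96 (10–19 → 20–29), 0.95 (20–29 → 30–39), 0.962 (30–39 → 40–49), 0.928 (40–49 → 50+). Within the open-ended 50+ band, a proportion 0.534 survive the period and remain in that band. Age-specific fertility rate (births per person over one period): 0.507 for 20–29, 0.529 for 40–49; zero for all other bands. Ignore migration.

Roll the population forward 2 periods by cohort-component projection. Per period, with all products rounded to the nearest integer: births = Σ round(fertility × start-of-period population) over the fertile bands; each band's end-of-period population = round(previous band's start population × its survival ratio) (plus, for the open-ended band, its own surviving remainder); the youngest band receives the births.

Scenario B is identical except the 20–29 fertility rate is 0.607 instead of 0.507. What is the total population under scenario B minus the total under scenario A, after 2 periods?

1803

Period 1:
Births: 5600 * 0.507 = 2839 ; 15600 * 0.529 = 8252 — total 11091
10–19: 11900 * 0.957 = 11388
20–29: 13200 * 0.96 = 12672
30–39: 5600 * 0.95 = 5320
40–49: 19200 * 0.962 = 18470
50+: 15600 * 0.928 + 15000 * 0.534 = 14477 + 8010 = 22487
End of period: [11091, 11388, 12672, 5320, 18470, 22487]
Period 2:
Births: 12672 * 0.507 = 6425 ; 18470 * 0.529 = 9771 — total 16196
10–19: 11091 * 0.957 = 10614
20–29: 11388 * 0.96 = 10932
30–39: 12672 * 0.95 = 12038
40–49: 5320 * 0.962 = 5118
50+: 18470 * 0.928 + 22487 * 0.534 = 17140 + 12008 = 29148
End of period: [16196, 10614, 10932, 12038, 5118, 29148]
Scenario A total after 2 periods: 84046
Scenario B projection —
Period 1:
Births: 5600 * 0.607 = 3399 ; 15600 * 0.529 = 8252 — total 11651
10–19: 11900 * 0.957 = 11388
20–29: 13200 * 0.96 = 12672
30–39: 5600 * 0.95 = 5320
40–49: 19200 * 0.962 = 18470
50+: 15600 * 0.928 + 15000 * 0.534 = 14477 + 8010 = 22487
End of period: [11651, 11388, 12672, 5320, 18470, 22487]
Period 2:
Births: 12672 * 0.607 = 7692 ; 18470 * 0.529 = 9771 — total 17463
10–19: 11651 * 0.957 = 11150
20–29: 11388 * 0.96 = 10932
30–39: 12672 * 0.95 = 12038
40–49: 5320 * 0.962 = 5118
50+: 18470 * 0.928 + 22487 * 0.534 = 17140 + 12008 = 29148
End of period: [17463, 11150, 10932, 12038, 5118, 29148]
Scenario B total after 2 periods: 85849
Difference B − A = 85849 − 84046 = 1803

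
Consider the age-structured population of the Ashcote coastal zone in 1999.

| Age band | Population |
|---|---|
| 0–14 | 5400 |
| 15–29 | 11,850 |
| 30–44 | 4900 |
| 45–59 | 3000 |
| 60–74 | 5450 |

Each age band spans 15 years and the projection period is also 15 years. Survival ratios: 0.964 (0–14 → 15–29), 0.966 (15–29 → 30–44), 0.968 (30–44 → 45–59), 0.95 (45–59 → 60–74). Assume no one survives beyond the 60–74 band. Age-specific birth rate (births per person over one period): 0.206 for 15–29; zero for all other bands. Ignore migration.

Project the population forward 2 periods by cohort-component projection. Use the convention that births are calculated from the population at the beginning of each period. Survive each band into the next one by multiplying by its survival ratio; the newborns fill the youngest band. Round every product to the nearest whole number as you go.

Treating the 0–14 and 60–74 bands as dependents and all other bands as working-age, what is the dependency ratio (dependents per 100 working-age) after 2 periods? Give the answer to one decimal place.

30.2

Let band 1 be 0–14 through band 5 = 60–74.
Period 1:
Births: 11850 * 0.206 = 2441
Band 2: 5400 * 0.964 = 5206
Band 3: 11850 * 0.966 = 11447
Band 4: 4900 * 0.968 = 4743
Band 5: 3000 * 0.95 = 2850
Giving 2441 / 5206 / 11447 / 4743 / 2850.
Period 2:
Births: 5206 * 0.206 = 1072
Band 2: 2441 * 0.964 = 2353
Band 3: 5206 * 0.966 = 5029
Band 4: 11447 * 0.968 = 11081
Band 5: 4743 * 0.95 = 4506
Giving 1072 / 2353 / 5029 / 11081 / 4506.
Dependents (band 0–14 + band 60–74) = 1072 + 4506 = 5578; working-age = 18463; ratio = 5578/18463 × 100 = 30.2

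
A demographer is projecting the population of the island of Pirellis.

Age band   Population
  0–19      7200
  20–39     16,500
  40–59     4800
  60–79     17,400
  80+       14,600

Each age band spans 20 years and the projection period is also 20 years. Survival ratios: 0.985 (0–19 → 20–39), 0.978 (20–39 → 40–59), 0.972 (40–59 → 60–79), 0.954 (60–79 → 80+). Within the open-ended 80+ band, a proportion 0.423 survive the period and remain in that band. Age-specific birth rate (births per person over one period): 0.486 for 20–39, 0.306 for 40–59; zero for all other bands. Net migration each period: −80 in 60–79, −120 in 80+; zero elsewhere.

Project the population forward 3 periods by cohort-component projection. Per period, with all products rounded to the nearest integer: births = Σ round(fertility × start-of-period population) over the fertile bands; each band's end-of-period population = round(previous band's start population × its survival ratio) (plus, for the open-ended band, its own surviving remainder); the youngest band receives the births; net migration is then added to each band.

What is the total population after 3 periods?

51345

Period 1.
Births: 16500 * 0.486 = 8019 ; 4800 * 0.306 = 1469 → 9488
20–39: 7200 * 0.985 = 7092
40–59: 16500 * 0.978 = 16137
60–79: 4800 * 0.972 = 4666
80+: 17400 * 0.954 + 14600 * 0.423 = 16600 + 6176 = 22776
Net migration: 60–79 − 80 → 4586; 80+ − 120 → 22656
End of period: [9488, 7092, 16137, 4586, 22656]
Period 2.
Births: 7092 * 0.486 = 3447 ; 16137 * 0.306 = 4938 → 8385
20–39: 9488 * 0.985 = 9346
40–59: 7092 * 0.978 = 6936
60–79: 16137 * 0.972 = 15685
80+: 4586 * 0.954 + 22656 * 0.423 = 4375 + 9583 = 13958
Net migration: 60–79 − 80 → 15605; 80+ − 120 → 13838
End of period: [8385, 9346, 6936, 15605, 13838]
Period 3.
Births: 9346 * 0.486 = 4542 ; 6936 * 0.306 = 2122 → 6664
20–39: 8385 * 0.985 = 8259
40–59: 9346 * 0.978 = 9140
60–79: 6936 * 0.972 = 6742
80+: 15605 * 0.954 + 13838 * 0.423 = 14887 + 5853 = 20740
Net migration: 60–79 − 80 → 6662; 80+ − 120 → 20620
End of period: [6664, 8259, 9140, 6662, 20620]
Total after period 3: 6664 + 8259 + 9140 + 6662 + 20620 = 51345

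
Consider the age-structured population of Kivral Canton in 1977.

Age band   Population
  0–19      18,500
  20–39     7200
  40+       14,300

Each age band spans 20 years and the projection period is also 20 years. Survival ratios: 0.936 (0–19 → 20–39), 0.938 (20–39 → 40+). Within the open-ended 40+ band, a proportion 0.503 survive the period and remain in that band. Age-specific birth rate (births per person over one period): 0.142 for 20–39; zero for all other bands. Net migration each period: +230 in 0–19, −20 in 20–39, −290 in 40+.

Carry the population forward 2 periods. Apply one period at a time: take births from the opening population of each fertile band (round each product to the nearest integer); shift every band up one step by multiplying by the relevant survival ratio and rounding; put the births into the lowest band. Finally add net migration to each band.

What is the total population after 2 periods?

Call the bands 1 to 3, youngest first.
After projecting period 1:
Births: 7200 × 0.142 = 1022
Band 2: 18500 × 0.936 = 17316
Band 3: 7200 × 0.938 + 14300 × 0.503 = 6754 + 7193 = 13947
Net migration: Band 1 + 230 → 1252; Band 2 − 20 → 17296; Band 3 − 290 → 13657
→ [1252, 17296, 13657]
After projecting period 2:
Births: 17296 × 0.142 = 2456
Band 2: 1252 × 0.936 = 1172
Band 3: 17296 × 0.938 + 13657 × 0.503 = 16224 + 6869 = 23093
Net migration: Band 1 + 230 → 2686; Band 2 − 20 → 1152; Band 3 − 290 → 22803
→ [2686, 1152, 22803]
Total after period 2: 2686 + 1152 + 22803 = 26641

26641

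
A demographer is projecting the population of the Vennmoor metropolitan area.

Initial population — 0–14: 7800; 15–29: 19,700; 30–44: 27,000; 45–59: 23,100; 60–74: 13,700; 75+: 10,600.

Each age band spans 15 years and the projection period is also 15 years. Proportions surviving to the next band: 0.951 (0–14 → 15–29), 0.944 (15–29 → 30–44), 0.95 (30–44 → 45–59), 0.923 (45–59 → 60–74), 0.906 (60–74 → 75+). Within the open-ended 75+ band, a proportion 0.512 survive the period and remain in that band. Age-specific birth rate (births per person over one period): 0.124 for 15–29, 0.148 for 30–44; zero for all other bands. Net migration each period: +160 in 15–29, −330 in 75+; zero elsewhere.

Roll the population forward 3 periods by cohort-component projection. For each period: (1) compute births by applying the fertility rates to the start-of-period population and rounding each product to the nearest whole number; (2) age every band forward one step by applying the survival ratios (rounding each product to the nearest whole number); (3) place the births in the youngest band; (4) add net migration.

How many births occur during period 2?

Period 1.
Births: 19700 * 0.124 = 2443, 27000 * 0.148 = 3996 ⇒ total 6439
15–29: 7800 * 0.951 = 7418
30–44: 19700 * 0.944 = 18597
45–59: 27000 * 0.95 = 25650
60–74: 23100 * 0.923 = 21321
75+: 13700 * 0.906 + 10600 * 0.512 = 12412 + 5427 = 17839
Net migration: 15–29 + 160 → 7578; 75+ − 330 → 17509
Population now: 0–14=6439, 15–29=7578, 30–44=18597, 45–59=25650, 60–74=21321, 75+=17509
Period 2.
Births: 7578 * 0.124 = 940, 18597 * 0.148 = 2752 ⇒ total 3692
15–29: 6439 * 0.951 = 6123
30–44: 7578 * 0.944 = 7154
45–59: 18597 * 0.95 = 17667
60–74: 25650 * 0.923 = 23675
75+: 21321 * 0.906 + 17509 * 0.512 = 19317 + 8965 = 28282
Net migration: 15–29 + 160 → 6283; 75+ − 330 → 27952
Population now: 0–14=3692, 15–29=6283, 30–44=7154, 45–59=17667, 60–74=23675, 75+=27952

3692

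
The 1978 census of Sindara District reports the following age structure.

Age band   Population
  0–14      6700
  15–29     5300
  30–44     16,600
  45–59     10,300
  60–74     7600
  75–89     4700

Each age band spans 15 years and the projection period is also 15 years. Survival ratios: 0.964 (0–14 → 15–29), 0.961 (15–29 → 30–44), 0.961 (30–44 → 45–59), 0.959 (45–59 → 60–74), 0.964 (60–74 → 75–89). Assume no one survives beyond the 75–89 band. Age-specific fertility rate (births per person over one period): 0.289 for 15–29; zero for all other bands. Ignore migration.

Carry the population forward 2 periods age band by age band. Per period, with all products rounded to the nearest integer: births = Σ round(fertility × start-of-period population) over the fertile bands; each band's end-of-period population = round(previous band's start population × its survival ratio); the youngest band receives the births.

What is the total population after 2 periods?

39266

Numbering the groups 1..6 from youngest to oldest:
After projecting period 1:
Births: 5300 * 0.289 = 1532
Group 2: 6700 * 0.964 = 6459
Group 3: 5300 * 0.961 = 5093
Group 4: 16600 * 0.961 = 15953
Group 5: 10300 * 0.959 = 9878
Group 6: 7600 * 0.964 = 7326
Giving 1532 / 6459 / 5093 / 15953 / 9878 / 7326.
After projecting period 2:
Births: 6459 * 0.289 = 1867
Group 2: 1532 * 0.964 = 1477
Group 3: 6459 * 0.961 = 6207
Group 4: 5093 * 0.961 = 4894
Group 5: 15953 * 0.959 = 15299
Group 6: 9878 * 0.964 = 9522
Giving 1867 / 1477 / 6207 / 4894 / 15299 / 9522.
Total after period 2: 1867 + 1477 + 6207 + 4894 + 15299 + 9522 = 39266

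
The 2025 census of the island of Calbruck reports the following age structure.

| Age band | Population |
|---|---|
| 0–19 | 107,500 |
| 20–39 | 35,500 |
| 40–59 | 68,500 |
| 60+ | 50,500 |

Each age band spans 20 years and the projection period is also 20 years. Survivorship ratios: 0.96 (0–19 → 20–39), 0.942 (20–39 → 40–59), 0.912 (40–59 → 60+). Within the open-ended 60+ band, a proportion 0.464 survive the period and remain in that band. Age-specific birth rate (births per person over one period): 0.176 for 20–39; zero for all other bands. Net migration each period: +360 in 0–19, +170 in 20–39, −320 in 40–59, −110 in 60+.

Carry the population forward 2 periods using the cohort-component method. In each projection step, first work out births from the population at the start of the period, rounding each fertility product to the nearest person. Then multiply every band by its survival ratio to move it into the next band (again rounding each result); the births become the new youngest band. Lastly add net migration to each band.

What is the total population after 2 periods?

— Period 1 —
Births: 35500 × 0.176 = 6248
20–39: 107500 × 0.96 = 103200
40–59: 35500 × 0.942 = 33441
60+: 68500 × 0.912 + 50500 × 0.464 = 62472 + 23432 = 85904
Net migration: 0–19 + 360 → 6608; 20–39 + 170 → 103370; 40–59 − 320 → 33121; 60+ − 110 → 85794
Population now: 0–19=6608, 20–39=103370, 40–59=33121, 60+=85794
— Period 2 —
Births: 103370 × 0.176 = 18193
20–39: 6608 × 0.96 = 6344
40–59: 103370 × 0.942 = 97375
60+: 33121 × 0.912 + 85794 × 0.464 = 30206 + 39808 = 70014
Net migration: 0–19 + 360 → 18553; 20–39 + 170 → 6514; 40–59 − 320 → 97055; 60+ − 110 → 69904
Population now: 0–19=18553, 20–39=6514, 40–59=97055, 60+=69904
Total after period 2: 18553 + 6514 + 97055 + 69904 = 192026

192026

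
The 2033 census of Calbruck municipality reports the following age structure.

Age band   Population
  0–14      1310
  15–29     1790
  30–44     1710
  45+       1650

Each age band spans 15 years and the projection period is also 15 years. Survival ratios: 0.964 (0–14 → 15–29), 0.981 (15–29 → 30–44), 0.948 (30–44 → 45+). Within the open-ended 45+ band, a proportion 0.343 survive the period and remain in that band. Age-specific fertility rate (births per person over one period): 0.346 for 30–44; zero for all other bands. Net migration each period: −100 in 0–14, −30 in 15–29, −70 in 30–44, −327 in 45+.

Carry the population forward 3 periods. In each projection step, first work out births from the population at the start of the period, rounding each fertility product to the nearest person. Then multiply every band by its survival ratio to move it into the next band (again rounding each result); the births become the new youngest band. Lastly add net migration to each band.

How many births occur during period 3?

[period 1]
Births: 1710 × 0.346 = 592
15–29: 1310 × 0.964 = 1263
30–44: 1790 × 0.981 = 1756
45+: 1710 × 0.948 + 1650 × 0.343 = 1621 + 566 = 2187
Net migration: 0–14 − 100 → 492; 15–29 − 30 → 1233; 30–44 − 70 → 1686; 45+ − 327 → 1860
Giving 492 / 1233 / 1686 / 1860.
[period 2]
Births: 1686 × 0.346 = 583
15–29: 492 × 0.964 = 474
30–44: 1233 × 0.981 = 1210
45+: 1686 × 0.948 + 1860 × 0.343 = 1598 + 638 = 2236
Net migration: 0–14 − 100 → 483; 15–29 − 30 → 444; 30–44 − 70 → 1140; 45+ − 327 → 1909
Giving 483 / 444 / 1140 / 1909.
[period 3]
Births: 1140 × 0.346 = 394
15–29: 483 × 0.964 = 466
30–44: 444 × 0.981 = 436
45+: 1140 × 0.948 + 1909 × 0.343 = 1081 + 655 = 1736
Net migration: 0–14 − 100 → 294; 15–29 − 30 → 436; 30–44 − 70 → 366; 45+ − 327 → 1409
Giving 294 / 436 / 366 / 1409.

394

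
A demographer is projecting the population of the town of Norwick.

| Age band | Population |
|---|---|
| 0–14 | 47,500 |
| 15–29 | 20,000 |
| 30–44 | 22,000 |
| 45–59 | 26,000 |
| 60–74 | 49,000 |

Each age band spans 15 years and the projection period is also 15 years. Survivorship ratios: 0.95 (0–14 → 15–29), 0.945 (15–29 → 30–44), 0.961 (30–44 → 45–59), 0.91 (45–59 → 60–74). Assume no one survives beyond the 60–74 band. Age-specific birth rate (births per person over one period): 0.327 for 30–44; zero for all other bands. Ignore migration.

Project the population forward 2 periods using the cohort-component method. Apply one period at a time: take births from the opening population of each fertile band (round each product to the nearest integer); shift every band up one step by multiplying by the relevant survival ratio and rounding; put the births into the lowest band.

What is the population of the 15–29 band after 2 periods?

6834

Period 1:
Births: 22000 * 0.327 = 7194
15–29: 47500 * 0.95 = 45125
30–44: 20000 * 0.945 = 18900
45–59: 22000 * 0.961 = 21142
60–74: 26000 * 0.91 = 23660
Giving 7194 / 45125 / 18900 / 21142 / 23660.
Period 2:
Births: 18900 * 0.327 = 6180
15–29: 7194 * 0.95 = 6834
30–44: 45125 * 0.945 = 42643
45–59: 18900 * 0.961 = 18163
60–74: 21142 * 0.91 = 19239
Giving 6180 / 6834 / 42643 / 18163 / 19239.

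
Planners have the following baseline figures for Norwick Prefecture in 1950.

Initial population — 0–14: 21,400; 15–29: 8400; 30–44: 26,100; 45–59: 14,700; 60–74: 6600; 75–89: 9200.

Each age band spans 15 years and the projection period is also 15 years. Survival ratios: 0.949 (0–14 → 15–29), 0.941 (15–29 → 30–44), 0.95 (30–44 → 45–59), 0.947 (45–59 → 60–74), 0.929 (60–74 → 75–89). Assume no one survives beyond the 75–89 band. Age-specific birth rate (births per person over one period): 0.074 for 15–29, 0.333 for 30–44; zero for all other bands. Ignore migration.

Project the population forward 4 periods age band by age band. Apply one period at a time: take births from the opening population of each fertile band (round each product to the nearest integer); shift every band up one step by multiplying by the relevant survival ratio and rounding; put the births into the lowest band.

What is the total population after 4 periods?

45112

(Bands numbered youngest = 1 to oldest = 6.)
Period 1:
Births: 8400 × 0.074 = 622 ; 26100 × 0.333 = 8691 → 9313
Band 2: 21400 × 0.949 = 20309
Band 3: 8400 × 0.941 = 7904
Band 4: 26100 × 0.95 = 24795
Band 5: 14700 × 0.947 = 13921
Band 6: 6600 × 0.929 = 6131
Giving 9313 / 20309 / 7904 / 24795 / 13921 / 6131.
Period 2:
Births: 20309 × 0.074 = 1503 ; 7904 × 0.333 = 2632 → 4135
Band 2: 9313 × 0.949 = 8838
Band 3: 20309 × 0.941 = 19111
Band 4: 7904 × 0.95 = 7509
Band 5: 24795 × 0.947 = 23481
Band 6: 13921 × 0.929 = 12933
Giving 4135 / 8838 / 19111 / 7509 / 23481 / 12933.
Period 3:
Births: 8838 × 0.074 = 654 ; 19111 × 0.333 = 6364 → 7018
Band 2: 4135 × 0.949 = 3924
Band 3: 8838 × 0.941 = 8317
Band 4: 19111 × 0.95 = 18155
Band 5: 7509 × 0.947 = 7111
Band 6: 23481 × 0.929 = 21814
Giving 7018 / 3924 / 8317 / 18155 / 7111 / 21814.
Period 4:
Births: 3924 × 0.074 = 290 ; 8317 × 0.333 = 2770 → 3060
Band 2: 7018 × 0.949 = 6660
Band 3: 3924 × 0.941 = 3692
Band 4: 8317 × 0.95 = 7901
Band 5: 18155 × 0.947 = 17193
Band 6: 7111 × 0.929 = 6606
Giving 3060 / 6660 / 3692 / 7901 / 17193 / 6606.
Total after period 4: 3060 + 6660 + 3692 + 7901 + 17193 + 6606 = 45112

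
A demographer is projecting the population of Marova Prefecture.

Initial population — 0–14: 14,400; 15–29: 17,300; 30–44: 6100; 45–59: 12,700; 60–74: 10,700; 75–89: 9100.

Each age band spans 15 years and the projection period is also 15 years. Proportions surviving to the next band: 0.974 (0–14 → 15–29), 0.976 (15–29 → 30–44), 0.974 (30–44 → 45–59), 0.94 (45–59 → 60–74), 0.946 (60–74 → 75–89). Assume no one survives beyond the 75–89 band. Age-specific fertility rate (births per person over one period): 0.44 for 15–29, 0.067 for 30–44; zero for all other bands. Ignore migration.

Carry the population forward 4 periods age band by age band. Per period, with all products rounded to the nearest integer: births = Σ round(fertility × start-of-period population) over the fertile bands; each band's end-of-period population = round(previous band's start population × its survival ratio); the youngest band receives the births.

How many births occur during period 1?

8021

— Period 1 —
Births: 17300 × 0.44 = 7612, 6100 × 0.067 = 409 — total 8021
15–29: 14400 × 0.974 = 14026
30–44: 17300 × 0.976 = 16885
45–59: 6100 × 0.974 = 5941
60–74: 12700 × 0.94 = 11938
75–89: 10700 × 0.946 = 10122
Giving 8021 / 14026 / 16885 / 5941 / 11938 / 10122.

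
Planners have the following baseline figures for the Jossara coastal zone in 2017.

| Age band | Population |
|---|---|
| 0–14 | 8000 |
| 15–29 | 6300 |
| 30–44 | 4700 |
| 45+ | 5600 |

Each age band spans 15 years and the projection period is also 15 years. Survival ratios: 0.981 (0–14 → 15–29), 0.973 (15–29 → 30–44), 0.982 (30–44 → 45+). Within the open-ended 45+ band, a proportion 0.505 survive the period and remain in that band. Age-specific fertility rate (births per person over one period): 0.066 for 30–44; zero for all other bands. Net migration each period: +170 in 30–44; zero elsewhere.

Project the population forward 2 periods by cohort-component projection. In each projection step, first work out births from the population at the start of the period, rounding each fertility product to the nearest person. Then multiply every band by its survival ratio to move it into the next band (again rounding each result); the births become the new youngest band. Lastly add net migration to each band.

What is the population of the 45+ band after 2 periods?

9946

(Bands numbered youngest = 1 to oldest = 4.)
[period 1]
Births: 4700 × 0.066 = 310
Band 2: 8000 × 0.981 = 7848
Band 3: 6300 × 0.973 = 6130
Band 4: 4700 × 0.982 + 5600 × 0.505 = 4615 + 2828 = 7443
Net migration: Band 3 + 170 → 6300
End of period: [310, 7848, 6300, 7443]
[period 2]
Births: 6300 × 0.066 = 416
Band 2: 310 × 0.981 = 304
Band 3: 7848 × 0.973 = 7636
Band 4: 6300 × 0.982 + 7443 × 0.505 = 6187 + 3759 = 9946
Net migration: Band 3 + 170 → 7806
End of period: [416, 304, 7806, 9946]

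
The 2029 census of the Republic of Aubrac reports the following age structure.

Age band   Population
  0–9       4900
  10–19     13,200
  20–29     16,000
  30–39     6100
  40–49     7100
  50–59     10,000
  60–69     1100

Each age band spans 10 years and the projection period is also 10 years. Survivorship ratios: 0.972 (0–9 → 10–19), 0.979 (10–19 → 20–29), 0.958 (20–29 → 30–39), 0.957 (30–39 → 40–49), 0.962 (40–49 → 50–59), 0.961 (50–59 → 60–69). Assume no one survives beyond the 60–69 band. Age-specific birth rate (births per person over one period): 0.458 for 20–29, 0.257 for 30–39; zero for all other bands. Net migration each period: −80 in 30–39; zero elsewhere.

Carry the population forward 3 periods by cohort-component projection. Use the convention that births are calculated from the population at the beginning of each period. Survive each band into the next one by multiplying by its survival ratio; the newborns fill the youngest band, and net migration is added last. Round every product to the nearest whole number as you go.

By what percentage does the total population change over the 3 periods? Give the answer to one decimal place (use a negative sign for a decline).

0.9

Period 1:
Births: 16000 * 0.458 = 7328  |  6100 * 0.257 = 1568 → total 8896
10–19: 4900 * 0.972 = 4763
20–29: 13200 * 0.979 = 12923
30–39: 16000 * 0.958 = 15328
40–49: 6100 * 0.957 = 5838
50–59: 7100 * 0.962 = 6830
60–69: 10000 * 0.961 = 9610
Net migration: 30–39 − 80 → 15248
Giving 8896 / 4763 / 12923 / 15248 / 5838 / 6830 / 9610.
Period 2:
Births: 12923 * 0.458 = 5919  |  15248 * 0.257 = 3919 → total 9838
10–19: 8896 * 0.972 = 8647
20–29: 4763 * 0.979 = 4663
30–39: 12923 * 0.958 = 12380
40–49: 15248 * 0.957 = 14592
50–59: 5838 * 0.962 = 5616
60–69: 6830 * 0.961 = 6564
Net migration: 30–39 − 80 → 12300
Giving 9838 / 8647 / 4663 / 12300 / 14592 / 5616 / 6564.
Period 3:
Births: 4663 * 0.458 = 2136  |  12300 * 0.257 = 3161 → total 5297
10–19: 9838 * 0.972 = 9563
20–29: 8647 * 0.979 = 8465
30–39: 4663 * 0.958 = 4467
40–49: 12300 * 0.957 = 11771
50–59: 14592 * 0.962 = 14038
60–69: 5616 * 0.961 = 5397
Net migration: 30–39 − 80 → 4387
Giving 5297 / 9563 / 8465 / 4387 / 11771 / 14038 / 5397.
Total: 58400 → 58918; change = 518; percentage change = 0.9%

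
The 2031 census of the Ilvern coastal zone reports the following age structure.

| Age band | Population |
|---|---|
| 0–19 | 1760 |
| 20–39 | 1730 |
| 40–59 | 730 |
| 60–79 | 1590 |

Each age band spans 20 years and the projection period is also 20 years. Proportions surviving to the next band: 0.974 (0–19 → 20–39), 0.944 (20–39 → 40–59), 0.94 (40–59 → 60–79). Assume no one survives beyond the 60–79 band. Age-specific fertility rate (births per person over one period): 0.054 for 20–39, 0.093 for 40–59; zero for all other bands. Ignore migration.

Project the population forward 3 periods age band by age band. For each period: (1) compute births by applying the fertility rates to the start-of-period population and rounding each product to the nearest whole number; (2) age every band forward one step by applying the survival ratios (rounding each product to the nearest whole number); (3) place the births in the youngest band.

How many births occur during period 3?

Call the groups 1 to 4, youngest first.
After projecting period 1:
Births: 1730 * 0.054 = 93, 730 * 0.093 = 68 — total 161
Group 2: 1760 * 0.974 = 1714
Group 3: 1730 * 0.944 = 1633
Group 4: 730 * 0.94 = 686
Population now: 0–19=161, 20–39=1714, 40–59=1633, 60–79=686
After projecting period 2:
Births: 1714 * 0.054 = 93, 1633 * 0.093 = 152 — total 245
Group 2: 161 * 0.974 = 157
Group 3: 1714 * 0.944 = 1618
Group 4: 1633 * 0.94 = 1535
Population now: 0–19=245, 20–39=157, 40–59=1618, 60–79=1535
After projecting period 3:
Births: 157 * 0.054 = 8, 1618 * 0.093 = 150 — total 158
Group 2: 245 * 0.974 = 239
Group 3: 157 * 0.944 = 148
Group 4: 1618 * 0.94 = 1521
Population now: 0–19=158, 20–39=239, 40–59=148, 60–79=1521

158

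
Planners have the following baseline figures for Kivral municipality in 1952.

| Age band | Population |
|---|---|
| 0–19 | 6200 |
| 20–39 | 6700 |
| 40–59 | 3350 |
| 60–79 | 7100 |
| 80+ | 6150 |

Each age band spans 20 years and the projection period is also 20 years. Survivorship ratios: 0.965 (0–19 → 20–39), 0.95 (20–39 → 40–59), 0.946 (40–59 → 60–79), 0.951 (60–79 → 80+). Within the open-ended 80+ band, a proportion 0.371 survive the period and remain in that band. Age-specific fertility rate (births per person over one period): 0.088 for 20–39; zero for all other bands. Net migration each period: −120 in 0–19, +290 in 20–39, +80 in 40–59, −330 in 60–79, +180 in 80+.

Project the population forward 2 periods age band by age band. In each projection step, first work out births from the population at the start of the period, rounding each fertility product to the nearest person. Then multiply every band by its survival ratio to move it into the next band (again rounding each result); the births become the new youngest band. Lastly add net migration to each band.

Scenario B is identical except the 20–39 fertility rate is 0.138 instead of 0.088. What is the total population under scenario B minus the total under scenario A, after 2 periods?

Let group 1 be 0–19 through group 5 = 80+.
Period 1:
Births: 6700 × 0.088 = 590
Group 2: 6200 × 0.965 = 5983
Group 3: 6700 × 0.95 = 6365
Group 4: 3350 × 0.946 = 3169
Group 5: 7100 × 0.951 + 6150 × 0.371 = 6752 + 2282 = 9034
Net migration: Group 1 − 120 → 470; Group 2 + 290 → 6273; Group 3 + 80 → 6445; Group 4 − 330 → 2839; Group 5 + 180 → 9214
Giving 470 / 6273 / 6445 / 2839 / 9214.
Period 2:
Births: 6273 × 0.088 = 552
Group 2: 470 × 0.965 = 454
Group 3: 6273 × 0.95 = 5959
Group 4: 6445 × 0.946 = 6097
Group 5: 2839 × 0.951 + 9214 × 0.371 = 2700 + 3418 = 6118
Net migration: Group 1 − 120 → 432; Group 2 + 290 → 744; Group 3 + 80 → 6039; Group 4 − 330 → 5767; Group 5 + 180 → 6298
Giving 432 / 744 / 6039 / 5767 / 6298.
Scenario A total after 2 periods: 19280
Scenario B projection —
Period 1:
Births: 6700 × 0.138 = 925
Group 2: 6200 × 0.965 = 5983
Group 3: 6700 × 0.95 = 6365
Group 4: 3350 × 0.946 = 3169
Group 5: 7100 × 0.951 + 6150 × 0.371 = 6752 + 2282 = 9034
Net migration: Group 1 − 120 → 805; Group 2 + 290 → 6273; Group 3 + 80 → 6445; Group 4 − 330 → 2839; Group 5 + 180 → 9214
Giving 805 / 6273 / 6445 / 2839 / 9214.
Period 2:
Births: 6273 × 0.138 = 866
Group 2: 805 × 0.965 = 777
Group 3: 6273 × 0.95 = 5959
Group 4: 6445 × 0.946 = 6097
Group 5: 2839 × 0.951 + 9214 × 0.371 = 2700 + 3418 = 6118
Net migration: Group 1 − 120 → 746; Group 2 + 290 → 1067; Group 3 + 80 → 6039; Group 4 − 330 → 5767; Group 5 + 180 → 6298
Giving 746 / 1067 / 6039 / 5767 / 6298.
Scenario B total after 2 periods: 19917
Difference B − A = 19917 − 19280 = 637

637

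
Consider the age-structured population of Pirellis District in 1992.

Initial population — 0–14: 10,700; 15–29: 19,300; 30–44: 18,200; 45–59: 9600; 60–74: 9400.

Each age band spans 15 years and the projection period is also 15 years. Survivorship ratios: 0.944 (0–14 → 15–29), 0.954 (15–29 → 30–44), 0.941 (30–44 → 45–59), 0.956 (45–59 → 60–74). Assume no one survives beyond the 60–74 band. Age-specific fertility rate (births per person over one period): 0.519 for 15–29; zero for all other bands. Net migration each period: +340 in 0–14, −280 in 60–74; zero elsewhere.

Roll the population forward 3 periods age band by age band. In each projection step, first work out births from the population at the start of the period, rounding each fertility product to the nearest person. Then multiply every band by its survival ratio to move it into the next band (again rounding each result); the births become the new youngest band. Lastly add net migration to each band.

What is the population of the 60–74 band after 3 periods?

(Groups numbered youngest = 1 to oldest = 5.)
[period 1]
Births: 19300 * 0.519 = 10017
Group 2: 10700 * 0.944 = 10101
Group 3: 19300 * 0.954 = 18412
Group 4: 18200 * 0.941 = 17126
Group 5: 9600 * 0.956 = 9178
Net migration: Group 1 + 340 → 10357; Group 5 − 280 → 8898
Population now: 0–14=10357, 15–29=10101, 30–44=18412, 45–59=17126, 60–74=8898
[period 2]
Births: 10101 * 0.519 = 5242
Group 2: 10357 * 0.944 = 9777
Group 3: 10101 * 0.954 = 9636
Group 4: 18412 * 0.941 = 17326
Group 5: 17126 * 0.956 = 16372
Net migration: Group 1 + 340 → 5582; Group 5 − 280 → 16092
Population now: 0–14=5582, 15–29=9777, 30–44=9636, 45–59=17326, 60–74=16092
[period 3]
Births: 9777 * 0.519 = 5074
Group 2: 5582 * 0.944 = 5269
Group 3: 9777 * 0.954 = 9327
Group 4: 9636 * 0.941 = 9067
Group 5: 17326 * 0.956 = 16564
Net migration: Group 1 + 340 → 5414; Group 5 − 280 → 16284
Population now: 0–14=5414, 15–29=5269, 30–44=9327, 45–59=9067, 60–74=16284

16284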